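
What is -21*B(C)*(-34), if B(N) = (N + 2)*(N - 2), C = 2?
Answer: 0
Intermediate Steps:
B(N) = (-2 + N)*(2 + N) (B(N) = (2 + N)*(-2 + N) = (-2 + N)*(2 + N))
-21*B(C)*(-34) = -21*(-4 + 2²)*(-34) = -21*(-4 + 4)*(-34) = -21*0*(-34) = 0*(-34) = 0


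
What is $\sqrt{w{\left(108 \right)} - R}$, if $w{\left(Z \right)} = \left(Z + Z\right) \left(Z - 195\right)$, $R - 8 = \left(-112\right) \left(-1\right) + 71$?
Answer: $i \sqrt{18983} \approx 137.78 i$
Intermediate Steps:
$R = 191$ ($R = 8 + \left(\left(-112\right) \left(-1\right) + 71\right) = 8 + \left(112 + 71\right) = 8 + 183 = 191$)
$w{\left(Z \right)} = 2 Z \left(-195 + Z\right)$
$\sqrt{w{\left(108 \right)} - R} = \sqrt{2 \cdot 108 \left(-195 + 108\right) - 191} = \sqrt{2 \cdot 108 \left(-87\right) - 191} = \sqrt{-18792 - 191} = \sqrt{-18983} = i \sqrt{18983}$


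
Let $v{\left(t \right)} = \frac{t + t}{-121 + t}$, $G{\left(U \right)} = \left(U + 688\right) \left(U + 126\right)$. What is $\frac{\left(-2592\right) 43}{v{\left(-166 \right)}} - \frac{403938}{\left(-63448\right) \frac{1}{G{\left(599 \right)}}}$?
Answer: $\frac{1398894439563}{239372} \approx 5.844 \cdot 10^{6}$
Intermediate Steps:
$G{\left(U \right)} = \left(126 + U\right) \left(688 + U\right)$ ($G{\left(U \right)} = \left(688 + U\right) \left(126 + U\right) = \left(126 + U\right) \left(688 + U\right)$)
$v{\left(t \right)} = \frac{2 t}{-121 + t}$
$\frac{\left(-2592\right) 43}{v{\left(-166 \right)}} - \frac{403938}{\left(-63448\right) \frac{1}{G{\left(599 \right)}}} = \frac{\left(-2592\right) 43}{2 \left(-166\right) \frac{1}{-121 - 166}} - \frac{403938}{\left(-63448\right) \frac{1}{86688 + 599^{2} + 814 \cdot 599}} = - \frac{111456}{2 \left(-166\right) \frac{1}{-287}} - \frac{403938}{\left(-63448\right) \frac{1}{86688 + 358801 + 487586}} = - \frac{111456}{2 \left(-166\right) \left(- \frac{1}{287}\right)} - \frac{403938}{\left(-63448\right) \frac{1}{933075}} = - \frac{111456}{\frac{332}{287}} - \frac{403938}{\left(-63448\right) \frac{1}{933075}} = \left(-111456\right) \frac{287}{332} - \frac{403938}{- \frac{5768}{84825}} = - \frac{7996968}{83} - - \frac{17132020425}{2884} = - \frac{7996968}{83} + \frac{17132020425}{2884} = \frac{1398894439563}{239372}$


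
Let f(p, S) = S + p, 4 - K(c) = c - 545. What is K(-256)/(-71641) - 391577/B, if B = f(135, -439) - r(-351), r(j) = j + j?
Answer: -28053288247/28513118 ≈ -983.87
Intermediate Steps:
r(j) = 2*j
K(c) = 549 - c (K(c) = 4 - (c - 545) = 4 - (-545 + c) = 4 + (545 - c) = 549 - c)
B = 398 (B = (-439 + 135) - 2*(-351) = -304 - 1*(-702) = -304 + 702 = 398)
K(-256)/(-71641) - 391577/B = (549 - 1*(-256))/(-71641) - 391577/398 = (549 + 256)*(-1/71641) - 391577*1/398 = 805*(-1/71641) - 391577/398 = -805/71641 - 391577/398 = -28053288247/28513118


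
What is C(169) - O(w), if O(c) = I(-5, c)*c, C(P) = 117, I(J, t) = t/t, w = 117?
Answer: 0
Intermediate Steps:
I(J, t) = 1
O(c) = c (O(c) = 1*c = c)
C(169) - O(w) = 117 - 1*117 = 117 - 117 = 0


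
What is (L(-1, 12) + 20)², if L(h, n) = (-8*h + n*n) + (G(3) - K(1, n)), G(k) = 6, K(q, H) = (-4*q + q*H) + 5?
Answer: 27225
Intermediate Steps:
K(q, H) = 5 - 4*q + H*q (K(q, H) = (-4*q + H*q) + 5 = 5 - 4*q + H*q)
L(h, n) = 5 + n² - n - 8*h (L(h, n) = (-8*h + n*n) + (6 - (5 - 4*1 + n*1)) = (-8*h + n²) + (6 - (5 - 4 + n)) = (n² - 8*h) + (6 - (1 + n)) = (n² - 8*h) + (6 + (-1 - n)) = (n² - 8*h) + (5 - n) = 5 + n² - n - 8*h)
(L(-1, 12) + 20)² = ((5 + 12² - 1*12 - 8*(-1)) + 20)² = ((5 + 144 - 12 + 8) + 20)² = (145 + 20)² = 165² = 27225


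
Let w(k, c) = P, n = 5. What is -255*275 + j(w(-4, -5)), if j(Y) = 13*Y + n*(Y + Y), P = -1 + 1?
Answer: -70125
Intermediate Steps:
P = 0
w(k, c) = 0
j(Y) = 23*Y (j(Y) = 13*Y + 5*(Y + Y) = 13*Y + 5*(2*Y) = 13*Y + 10*Y = 23*Y)
-255*275 + j(w(-4, -5)) = -255*275 + 23*0 = -70125 + 0 = -70125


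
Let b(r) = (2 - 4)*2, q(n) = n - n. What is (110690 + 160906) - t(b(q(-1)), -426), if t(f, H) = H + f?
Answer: 272026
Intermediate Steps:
q(n) = 0
b(r) = -4 (b(r) = -2*2 = -4)
(110690 + 160906) - t(b(q(-1)), -426) = (110690 + 160906) - (-426 - 4) = 271596 - 1*(-430) = 271596 + 430 = 272026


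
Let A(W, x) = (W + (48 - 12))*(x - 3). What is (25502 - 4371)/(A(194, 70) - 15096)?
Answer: 21131/314 ≈ 67.296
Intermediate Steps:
A(W, x) = (-3 + x)*(36 + W) (A(W, x) = (W + 36)*(-3 + x) = (36 + W)*(-3 + x) = (-3 + x)*(36 + W))
(25502 - 4371)/(A(194, 70) - 15096) = (25502 - 4371)/((-108 - 3*194 + 36*70 + 194*70) - 15096) = 21131/((-108 - 582 + 2520 + 13580) - 15096) = 21131/(15410 - 15096) = 21131/314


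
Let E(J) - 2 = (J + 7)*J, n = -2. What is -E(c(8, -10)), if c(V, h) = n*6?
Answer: -62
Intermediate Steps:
c(V, h) = -12 (c(V, h) = -2*6 = -12)
E(J) = 2 + J*(7 + J) (E(J) = 2 + (J + 7)*J = 2 + (7 + J)*J = 2 + J*(7 + J))
-E(c(8, -10)) = -(2 + (-12)**2 + 7*(-12)) = -(2 + 144 - 84) = -1*62 = -62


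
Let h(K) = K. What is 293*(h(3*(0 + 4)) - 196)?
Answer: -53912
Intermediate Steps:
293*(h(3*(0 + 4)) - 196) = 293*(3*(0 + 4) - 196) = 293*(3*4 - 196) = 293*(12 - 196) = 293*(-184) = -53912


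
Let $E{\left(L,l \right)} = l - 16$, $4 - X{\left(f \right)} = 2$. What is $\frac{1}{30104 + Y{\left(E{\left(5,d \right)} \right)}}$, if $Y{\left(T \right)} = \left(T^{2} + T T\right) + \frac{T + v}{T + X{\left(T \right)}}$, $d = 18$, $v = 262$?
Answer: $\frac{1}{30178} \approx 3.3137 \cdot 10^{-5}$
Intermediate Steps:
$X{\left(f \right)} = 2$ ($X{\left(f \right)} = 4 - 2 = 2$)
$E{\left(L,l \right)} = -16 + l$
$Y{\left(T \right)} = 2 T^{2} + \frac{262 + T}{2 + T}$ ($Y{\left(T \right)} = \left(T^{2} + T T\right) + \frac{T + 262}{T + 2} = \left(T^{2} + T^{2}\right) + \frac{262 + T}{2 + T} = 2 T^{2} + \frac{262 + T}{2 + T}$)
$\frac{1}{30104 + Y{\left(E{\left(5,d \right)} \right)}} = \frac{1}{30104 + \frac{262 + \left(-16 + 18\right) + 2 \left(-16 + 18\right)^{3} + 4 \left(-16 + 18\right)^{2}}{2 + \left(-16 + 18\right)}} = \frac{1}{30104 + \frac{262 + 2 + 2 \cdot 2^{3} + 4 \cdot 2^{2}}{2 + 2}} = \frac{1}{30104 + \frac{262 + 2 + 2 \cdot 8 + 4 \cdot 4}{4}} = \frac{1}{30104 + \frac{262 + 2 + 16 + 16}{4}} = \frac{1}{30104 + \frac{1}{4} \cdot 296} = \frac{1}{30104 + 74} = \frac{1}{30178}$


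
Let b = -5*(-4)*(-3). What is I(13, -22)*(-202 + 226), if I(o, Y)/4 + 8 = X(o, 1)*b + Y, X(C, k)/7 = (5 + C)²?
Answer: -13066560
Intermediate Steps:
X(C, k) = 7*(5 + C)²
b = -60 (b = 20*(-3) = -60)
I(o, Y) = -32 - 1680*(5 + o)² + 4*Y (I(o, Y) = -32 + 4*((7*(5 + o)²)*(-60) + Y) = -32 + 4*(-420*(5 + o)² + Y) = -32 + 4*(Y - 420*(5 + o)²) = -32 + (-1680*(5 + o)² + 4*Y) = -32 - 1680*(5 + o)² + 4*Y)
I(13, -22)*(-202 + 226) = (-32 - 1680*(5 + 13)² + 4*(-22))*(-202 + 226) = (-32 - 1680*18² - 88)*24 = (-32 - 1680*324 - 88)*24 = (-32 - 544320 - 88)*24 = -544440*24 = -13066560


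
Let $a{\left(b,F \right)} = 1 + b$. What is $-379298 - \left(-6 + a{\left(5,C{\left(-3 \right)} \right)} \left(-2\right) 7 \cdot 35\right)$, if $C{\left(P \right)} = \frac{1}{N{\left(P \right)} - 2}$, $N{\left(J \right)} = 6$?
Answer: $-376352$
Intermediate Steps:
$C{\left(P \right)} = \frac{1}{4}$ ($C{\left(P \right)} = \frac{1}{6 - 2} = \frac{1}{4}$)
$-379298 - \left(-6 + a{\left(5,C{\left(-3 \right)} \right)} \left(-2\right) 7 \cdot 35\right) = -379298 - \left(-6 + \left(1 + 5\right) \left(-2\right) 7 \cdot 35\right) = -379298 - \left(-6 + 6 \left(-2\right) 7 \cdot 35\right) = -379298 - \left(-6 + \left(-12\right) 7 \cdot 35\right) = -379298 - \left(-6 - 2940\right) = -379298 - -2946 = -379298 + 2946 = -376352$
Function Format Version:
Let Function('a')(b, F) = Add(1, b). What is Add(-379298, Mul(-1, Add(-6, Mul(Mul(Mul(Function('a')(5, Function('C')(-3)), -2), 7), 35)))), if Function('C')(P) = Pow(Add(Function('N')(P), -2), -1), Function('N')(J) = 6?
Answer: -376352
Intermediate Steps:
Function('C')(P) = Rational(1, 4) (Function('C')(P) = Pow(Add(6, -2), -1) = Pow(4, -1) = Rational(1, 4))
Add(-379298, Mul(-1, Add(-6, Mul(Mul(Mul(Function('a')(5, Function('C')(-3)), -2), 7), 35)))) = Add(-379298, Mul(-1, Add(-6, Mul(Mul(Mul(Add(1, 5), -2), 7), 35)))) = Add(-379298, Mul(-1, Add(-6, Mul(Mul(Mul(6, -2), 7), 35)))) = Add(-379298, Mul(-1, Add(-6, Mul(Mul(-12, 7), 35)))) = Add(-379298, Mul(-1, Add(-6, Mul(-84, 35)))) = Add(-379298, Mul(-1, Add(-6, -2940))) = Add(-379298, Mul(-1, -2946)) = Add(-379298, 2946) = -376352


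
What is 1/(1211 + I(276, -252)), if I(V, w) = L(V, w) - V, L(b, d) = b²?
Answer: 1/77111 ≈ 1.2968e-5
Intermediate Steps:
I(V, w) = V² - V
1/(1211 + I(276, -252)) = 1/(1211 + 276*(-1 + 276)) = 1/(1211 + 276*275) = 1/(1211 + 75900) = 1/77111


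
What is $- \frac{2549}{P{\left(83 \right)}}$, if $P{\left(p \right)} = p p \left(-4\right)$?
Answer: $\frac{2549}{27556} \approx 0.092503$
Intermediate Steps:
$P{\left(p \right)} = - 4 p^{2}$ ($P{\left(p \right)} = p^{2} \left(-4\right) = - 4 p^{2}$)
$- \frac{2549}{P{\left(83 \right)}} = - \frac{2549}{\left(-4\right) 83^{2}} = - \frac{2549}{\left(-4\right) 6889} = - \frac{2549}{-27556} = \left(-2549\right) \left(- \frac{1}{27556}\right) = \frac{2549}{27556}$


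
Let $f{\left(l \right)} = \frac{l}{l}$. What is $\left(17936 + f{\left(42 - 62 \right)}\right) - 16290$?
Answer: $1647$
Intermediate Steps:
$f{\left(l \right)} = 1$
$\left(17936 + f{\left(42 - 62 \right)}\right) - 16290 = \left(17936 + 1\right) - 16290 = 17937 - 16290 = 1647$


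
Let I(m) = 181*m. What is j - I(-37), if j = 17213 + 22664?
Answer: 46574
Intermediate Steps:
j = 39877
j - I(-37) = 39877 - 181*(-37) = 39877 - 1*(-6697) = 39877 + 6697 = 46574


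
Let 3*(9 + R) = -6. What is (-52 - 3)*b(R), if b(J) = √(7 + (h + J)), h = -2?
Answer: -55*I*√6 ≈ -134.72*I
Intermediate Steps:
R = -11 (R = -9 + (⅓)*(-6) = -9 - 2 = -11)
b(J) = √(5 + J) (b(J) = √(7 + (-2 + J)) = √(5 + J))
(-52 - 3)*b(R) = (-52 - 3)*√(5 - 11) = -55*I*√6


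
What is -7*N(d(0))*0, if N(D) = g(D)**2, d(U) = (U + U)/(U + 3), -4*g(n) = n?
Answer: 0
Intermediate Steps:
g(n) = -n/4
d(U) = 2*U/(3 + U) (d(U) = (2*U)/(3 + U) = 2*U/(3 + U))
N(D) = D**2/16 (N(D) = (-D/4)**2 = D**2/16)
-7*N(d(0))*0 = -7*(2*0/(3 + 0))**2/16*0 = -7*(2*0/3)**2/16*0 = -7*(2*0*(1/3))**2/16*0 = -7*0**2/16*0 = -7*0/16*0 = -7*0*0 = 0*0 = 0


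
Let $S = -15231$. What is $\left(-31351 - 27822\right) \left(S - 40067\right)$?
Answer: $3272148554$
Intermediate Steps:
$\left(-31351 - 27822\right) \left(S - 40067\right) = \left(-31351 - 27822\right) \left(-15231 - 40067\right) = \left(-31351 - 27822\right) \left(-55298\right) = \left(-59173\right) \left(-55298\right) = 3272148554$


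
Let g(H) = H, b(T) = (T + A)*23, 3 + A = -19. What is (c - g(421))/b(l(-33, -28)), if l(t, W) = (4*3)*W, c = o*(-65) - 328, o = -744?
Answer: -47611/8234 ≈ -5.7822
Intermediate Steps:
A = -22 (A = -3 - 19 = -22)
c = 48032 (c = -744*(-65) - 328 = 48360 - 328 = 48032)
l(t, W) = 12*W
b(T) = -506 + 23*T (b(T) = (T - 22)*23 = (-22 + T)*23 = -506 + 23*T)
(c - g(421))/b(l(-33, -28)) = (48032 - 1*421)/(-506 + 23*(12*(-28))) = (48032 - 421)/(-506 + 23*(-336)) = 47611/(-506 - 7728) = 47611/(-8234) = 47611*(-1/8234) = -47611/8234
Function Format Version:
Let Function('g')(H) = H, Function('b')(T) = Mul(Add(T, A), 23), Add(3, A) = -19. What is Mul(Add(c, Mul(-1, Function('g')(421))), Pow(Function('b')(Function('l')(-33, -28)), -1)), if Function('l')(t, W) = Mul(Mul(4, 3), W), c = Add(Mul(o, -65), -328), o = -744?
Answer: Rational(-47611, 8234) ≈ -5.7822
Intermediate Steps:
A = -22 (A = Add(-3, -19) = -22)
c = 48032 (c = Add(Mul(-744, -65), -328) = Add(48360, -328) = 48032)
Function('l')(t, W) = Mul(12, W)
Function('b')(T) = Add(-506, Mul(23, T)) (Function('b')(T) = Mul(Add(T, -22), 23) = Mul(Add(-22, T), 23) = Add(-506, Mul(23, T)))
Mul(Add(c, Mul(-1, Function('g')(421))), Pow(Function('b')(Function('l')(-33, -28)), -1)) = Mul(Add(48032, Mul(-1, 421)), Pow(Add(-506, Mul(23, Mul(12, -28))), -1)) = Mul(Add(48032, -421), Pow(Add(-506, Mul(23, -336)), -1)) = Mul(47611, Pow(Add(-506, -7728), -1)) = Mul(47611, Pow(-8234, -1)) = Mul(47611, Rational(-1, 8234)) = Rational(-47611, 8234)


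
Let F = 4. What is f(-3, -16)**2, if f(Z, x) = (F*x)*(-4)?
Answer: 65536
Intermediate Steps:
f(Z, x) = -16*x (f(Z, x) = (4*x)*(-4) = -16*x)
f(-3, -16)**2 = (-16*(-16))**2 = 256**2 = 65536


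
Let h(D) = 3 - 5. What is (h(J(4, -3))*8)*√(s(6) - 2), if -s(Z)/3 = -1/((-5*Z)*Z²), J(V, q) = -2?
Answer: -4*I*√7210/15 ≈ -22.643*I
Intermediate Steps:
s(Z) = -3/(5*Z³) (s(Z) = -(-3)/((-5*Z)*Z²) = -(-3)/((-5*Z³)) = -(-3)*(-1/(5*Z³)) = -3/(5*Z³))
h(D) = -2
(h(J(4, -3))*8)*√(s(6) - 2) = (-2*8)*√(-⅗/6³ - 2) = -16*√(-⅗*1/216 - 2) = -16*√(-1/360 - 2) = -4*I*√7210/15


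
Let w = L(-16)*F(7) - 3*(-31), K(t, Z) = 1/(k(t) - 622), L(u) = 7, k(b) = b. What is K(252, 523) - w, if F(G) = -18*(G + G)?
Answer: 618269/370 ≈ 1671.0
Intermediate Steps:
K(t, Z) = 1/(-622 + t) (K(t, Z) = 1/(t - 622) = 1/(-622 + t))
F(G) = -36*G
w = -1671 (w = 7*(-36*7) - 3*(-31) = 7*(-252) + 93 = -1764 + 93 = -1671)
K(252, 523) - w = 1/(-622 + 252) - 1*(-1671) = 1/(-370) + 1671 = -1/370 + 1671 = 618269/370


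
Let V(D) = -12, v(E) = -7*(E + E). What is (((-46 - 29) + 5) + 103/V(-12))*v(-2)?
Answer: -6601/3 ≈ -2200.3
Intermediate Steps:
v(E) = -14*E
(((-46 - 29) + 5) + 103/V(-12))*v(-2) = (((-46 - 29) + 5) + 103/(-12))*(-14*(-2)) = ((-75 + 5) + 103*(-1/12))*28 = (-70 - 103/12)*28 = -943/12*28 = -6601/3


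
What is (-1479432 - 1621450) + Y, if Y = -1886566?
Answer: -4987448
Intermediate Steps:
(-1479432 - 1621450) + Y = (-1479432 - 1621450) - 1886566 = -3100882 - 1886566 = -4987448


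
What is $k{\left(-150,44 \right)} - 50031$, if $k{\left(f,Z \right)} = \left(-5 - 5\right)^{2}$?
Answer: $-49931$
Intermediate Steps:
$k{\left(f,Z \right)} = 100$ ($k{\left(f,Z \right)} = \left(-10\right)^{2} = 100$)
$k{\left(-150,44 \right)} - 50031 = 100 - 50031 = -49931$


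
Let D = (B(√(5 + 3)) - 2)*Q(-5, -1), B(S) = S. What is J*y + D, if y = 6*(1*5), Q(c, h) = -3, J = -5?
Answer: -144 - 6*√2 ≈ -152.49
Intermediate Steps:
y = 30 (y = 6*5 = 30)
D = 6 - 6*√2 (D = (√(5 + 3) - 2)*(-3) = (√8 - 2)*(-3) = (2*√2 - 2)*(-3) = (-2 + 2*√2)*(-3) = 6 - 6*√2 ≈ -2.4853)
J*y + D = -5*30 + (6 - 6*√2) = -150 + (6 - 6*√2) = -144 - 6*√2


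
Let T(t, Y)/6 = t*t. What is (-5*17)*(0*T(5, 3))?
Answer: 0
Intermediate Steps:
T(t, Y) = 6*t² (T(t, Y) = 6*(t*t) = 6*t²)
(-5*17)*(0*T(5, 3)) = (-5*17)*(0*(6*5²)) = -0*6*25 = -0*150 = -85*0 = 0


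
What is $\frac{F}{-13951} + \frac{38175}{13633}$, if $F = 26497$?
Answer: $\frac{171345824}{190193983} \approx 0.9009$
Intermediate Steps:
$\frac{F}{-13951} + \frac{38175}{13633} = \frac{26497}{-13951} + \frac{38175}{13633} = 26497 \left(- \frac{1}{13951}\right) + 38175 \cdot \frac{1}{13633} = - \frac{26497}{13951} + \frac{38175}{13633} = \frac{171345824}{190193983}$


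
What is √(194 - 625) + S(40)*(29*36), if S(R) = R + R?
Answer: 83520 + I*√431 ≈ 83520.0 + 20.761*I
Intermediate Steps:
S(R) = 2*R
√(194 - 625) + S(40)*(29*36) = √(194 - 625) + (2*40)*(29*36) = √(-431) + 80*1044 = I*√431 + 83520 = 83520 + I*√431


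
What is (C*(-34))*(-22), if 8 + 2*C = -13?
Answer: -7854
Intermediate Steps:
C = -21/2 (C = -4 + (½)*(-13) = -4 - 13/2 = -21/2 ≈ -10.500)
(C*(-34))*(-22) = -21/2*(-34)*(-22) = 357*(-22) = -7854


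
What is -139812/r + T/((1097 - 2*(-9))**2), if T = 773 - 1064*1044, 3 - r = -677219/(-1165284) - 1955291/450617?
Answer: -18255018481476383262883/882339972178252225 ≈ -20689.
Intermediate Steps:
r = 3548593264205/525096780228 (r = 3 - (-677219/(-1165284) - 1955291/450617) = 3 - (-677219*(-1/1165284) - 1955291*1/450617) = 3 - (677219/1165284 - 1955291/450617) = 3 - 1*(-1973302923521/525096780228) = 3 + 1973302923521/525096780228 = 3548593264205/525096780228 ≈ 6.7580)
T = -1110043 (T = 773 - 1110816 = -1110043)
-139812/r + T/((1097 - 2*(-9))**2) = -139812/3548593264205/525096780228 - 1110043/(1097 - 2*(-9))**2 = -139812*525096780228/3548593264205 - 1110043/(1097 + 18)**2 = -73414831037237136/3548593264205 - 1110043/(1115**2) = -73414831037237136/3548593264205 - 1110043/1243225 = -18255018481476383262883/882339972178252225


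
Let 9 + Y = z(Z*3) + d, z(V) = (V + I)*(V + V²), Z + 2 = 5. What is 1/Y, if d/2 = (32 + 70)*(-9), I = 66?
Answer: 1/4905 ≈ 0.00020387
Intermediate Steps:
Z = 3 (Z = -2 + 5 = 3)
z(V) = (66 + V)*(V + V²) (z(V) = (V + 66)*(V + V²) = (66 + V)*(V + V²))
d = -1836 (d = 2*((32 + 70)*(-9)) = 2*(102*(-9)) = 2*(-918) = -1836)
Y = 4905 (Y = -9 + ((3*3)*(66 + (3*3)² + 67*(3*3)) - 1836) = -9 + (9*(66 + 9² + 67*9) - 1836) = -9 + (9*(66 + 81 + 603) - 1836) = -9 + (9*750 - 1836) = -9 + (6750 - 1836) = -9 + 4914 = 4905)
1/Y = 1/4905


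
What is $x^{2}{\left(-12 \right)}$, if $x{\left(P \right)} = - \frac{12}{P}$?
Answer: $1$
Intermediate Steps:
$x^{2}{\left(-12 \right)} = \left(- \frac{12}{-12}\right)^{2} = \left(\left(-12\right) \left(- \frac{1}{12}\right)\right)^{2} = 1^{2} = 1$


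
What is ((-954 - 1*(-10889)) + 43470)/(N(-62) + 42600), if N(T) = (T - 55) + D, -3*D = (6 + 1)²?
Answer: 32043/25480 ≈ 1.2576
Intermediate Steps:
D = -49/3 (D = -(6 + 1)²/3 = -⅓*7² = -⅓*49 = -49/3 ≈ -16.333)
N(T) = -214/3 + T (N(T) = (T - 55) - 49/3 = (-55 + T) - 49/3 = -214/3 + T)
((-954 - 1*(-10889)) + 43470)/(N(-62) + 42600) = ((-954 - 1*(-10889)) + 43470)/((-214/3 - 62) + 42600) = ((-954 + 10889) + 43470)/(-400/3 + 42600) = (9935 + 43470)/(127400/3) = 53405*(3/127400) = 32043/25480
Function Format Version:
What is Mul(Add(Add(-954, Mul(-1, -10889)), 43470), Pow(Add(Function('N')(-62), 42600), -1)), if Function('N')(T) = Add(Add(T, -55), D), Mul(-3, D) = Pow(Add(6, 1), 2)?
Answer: Rational(32043, 25480) ≈ 1.2576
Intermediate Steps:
D = Rational(-49, 3) (D = Mul(Rational(-1, 3), Pow(Add(6, 1), 2)) = Mul(Rational(-1, 3), Pow(7, 2)) = Mul(Rational(-1, 3), 49) = Rational(-49, 3) ≈ -16.333)
Function('N')(T) = Add(Rational(-214, 3), T) (Function('N')(T) = Add(Add(T, -55), Rational(-49, 3)) = Add(Add(-55, T), Rational(-49, 3)) = Add(Rational(-214, 3), T))
Mul(Add(Add(-954, Mul(-1, -10889)), 43470), Pow(Add(Function('N')(-62), 42600), -1)) = Mul(Add(Add(-954, Mul(-1, -10889)), 43470), Pow(Add(Add(Rational(-214, 3), -62), 42600), -1)) = Mul(Add(Add(-954, 10889), 43470), Pow(Add(Rational(-400, 3), 42600), -1)) = Mul(Add(9935, 43470), Pow(Rational(127400, 3), -1)) = Mul(53405, Rational(3, 127400)) = Rational(32043, 25480)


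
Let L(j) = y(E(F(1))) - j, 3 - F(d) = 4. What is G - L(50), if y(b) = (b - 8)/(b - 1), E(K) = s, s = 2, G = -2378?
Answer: -2322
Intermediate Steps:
F(d) = -1 (F(d) = 3 - 1*4 = 3 - 4 = -1)
E(K) = 2
y(b) = (-8 + b)/(-1 + b)
L(j) = -6 - j (L(j) = (-8 + 2)/(-1 + 2) - j = -6/1 - j = 1*(-6) - j = -6 - j)
G - L(50) = -2378 - (-6 - 1*50) = -2378 - (-6 - 50) = -2378 - 1*(-56) = -2378 + 56 = -2322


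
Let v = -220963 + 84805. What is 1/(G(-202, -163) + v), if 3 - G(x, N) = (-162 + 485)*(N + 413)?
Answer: -1/216905 ≈ -4.6103e-6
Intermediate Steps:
v = -136158
G(x, N) = -133396 - 323*N (G(x, N) = 3 - (-162 + 485)*(N + 413) = 3 - 323*(413 + N) = 3 - (133399 + 323*N) = 3 + (-133399 - 323*N) = -133396 - 323*N)
1/(G(-202, -163) + v) = 1/((-133396 - 323*(-163)) - 136158) = 1/((-133396 + 52649) - 136158) = 1/(-80747 - 136158) = 1/(-216905) = -1/216905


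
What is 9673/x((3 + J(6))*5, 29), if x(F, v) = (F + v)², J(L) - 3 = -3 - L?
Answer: 9673/196 ≈ 49.352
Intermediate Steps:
J(L) = -L (J(L) = 3 + (-3 - L) = -L)
9673/x((3 + J(6))*5, 29) = 9673/(((3 - 1*6)*5 + 29)²) = 9673/(((3 - 6)*5 + 29)²) = 9673/((-3*5 + 29)²) = 9673/((-15 + 29)²) = 9673/(14²) = 9673/196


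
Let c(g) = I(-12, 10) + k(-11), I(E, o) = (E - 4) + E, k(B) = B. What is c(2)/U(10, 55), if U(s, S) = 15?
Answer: -13/5 ≈ -2.6000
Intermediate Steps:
I(E, o) = -4 + 2*E (I(E, o) = (-4 + E) + E = -4 + 2*E)
c(g) = -39 (c(g) = (-4 + 2*(-12)) - 11 = (-4 - 24) - 11 = -28 - 11 = -39)
c(2)/U(10, 55) = -39/15 = -39*1/15 = -13/5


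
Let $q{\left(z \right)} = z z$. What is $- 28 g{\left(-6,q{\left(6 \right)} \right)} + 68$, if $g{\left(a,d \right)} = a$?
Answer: $236$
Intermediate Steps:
$q{\left(z \right)} = z^{2}$
$- 28 g{\left(-6,q{\left(6 \right)} \right)} + 68 = \left(-28\right) \left(-6\right) + 68 = 168 + 68 = 236$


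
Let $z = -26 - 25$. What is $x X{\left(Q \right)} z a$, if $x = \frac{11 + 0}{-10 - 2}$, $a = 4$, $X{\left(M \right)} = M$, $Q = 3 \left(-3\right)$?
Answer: $-1683$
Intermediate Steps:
$Q = -9$
$x = - \frac{11}{12}$ ($x = \frac{11}{-12} = 11 \left(- \frac{1}{12}\right) = - \frac{11}{12} \approx -0.91667$)
$z = -51$ ($z = -26 - 25 = -51$)
$x X{\left(Q \right)} z a = \left(- \frac{11}{12}\right) \left(-9\right) \left(-51\right) 4 = \frac{33}{4} \left(-51\right) 4 = \left(- \frac{1683}{4}\right) 4 = -1683$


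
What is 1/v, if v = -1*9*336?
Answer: -1/3024 ≈ -0.00033069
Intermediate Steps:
v = -3024 (v = -9*336 = -3024)
1/v = 1/(-3024) = -1/3024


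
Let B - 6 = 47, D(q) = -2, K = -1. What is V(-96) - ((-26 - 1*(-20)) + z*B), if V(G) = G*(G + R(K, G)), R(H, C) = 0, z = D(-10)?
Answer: 9328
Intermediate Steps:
z = -2
B = 53 (B = 6 + 47 = 53)
V(G) = G² (V(G) = G*(G + 0) = G*G = G²)
V(-96) - ((-26 - 1*(-20)) + z*B) = (-96)² - ((-26 - 1*(-20)) - 2*53) = 9216 - ((-26 + 20) - 106) = 9216 - (-6 - 106) = 9216 - 1*(-112) = 9216 + 112 = 9328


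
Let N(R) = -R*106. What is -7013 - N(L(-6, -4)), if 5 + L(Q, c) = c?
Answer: -7967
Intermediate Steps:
L(Q, c) = -5 + c
N(R) = -106*R
-7013 - N(L(-6, -4)) = -7013 - (-106)*(-5 - 4) = -7013 - (-106)*(-9) = -7013 - 1*954 = -7013 - 954 = -7967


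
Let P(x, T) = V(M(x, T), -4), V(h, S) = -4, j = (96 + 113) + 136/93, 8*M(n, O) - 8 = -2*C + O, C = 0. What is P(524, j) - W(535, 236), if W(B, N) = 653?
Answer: -657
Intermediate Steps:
M(n, O) = 1 + O/8 (M(n, O) = 1 + (-2*0 + O)/8 = 1 + (0 + O)/8 = 1 + O/8)
j = 19573/93 (j = 209 + 136*(1/93) = 209 + 136/93 = 19573/93 ≈ 210.46)
P(x, T) = -4
P(524, j) - W(535, 236) = -4 - 1*653 = -4 - 653 = -657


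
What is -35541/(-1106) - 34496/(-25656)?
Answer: 118749059/3546942 ≈ 33.479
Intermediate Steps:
-35541/(-1106) - 34496/(-25656) = -35541*(-1/1106) - 34496*(-1/25656) = 35541/1106 + 4312/3207 = 118749059/3546942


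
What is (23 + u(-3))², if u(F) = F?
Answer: 400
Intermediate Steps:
(23 + u(-3))² = (23 - 3)² = 20² = 400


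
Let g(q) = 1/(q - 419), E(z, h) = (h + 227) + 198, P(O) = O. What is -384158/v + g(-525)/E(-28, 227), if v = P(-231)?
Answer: 236444638873/142177728 ≈ 1663.0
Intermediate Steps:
v = -231
E(z, h) = 425 + h (E(z, h) = (227 + h) + 198 = 425 + h)
g(q) = 1/(-419 + q)
-384158/v + g(-525)/E(-28, 227) = -384158/(-231) + 1/((-419 - 525)*(425 + 227)) = -384158*(-1/231) + 1/(-944*652) = 384158/231 - 1/944*1/652 = 384158/231 - 1/615488 = 236444638873/142177728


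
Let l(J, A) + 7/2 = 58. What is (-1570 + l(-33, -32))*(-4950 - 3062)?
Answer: 12142186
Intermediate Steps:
l(J, A) = 109/2 (l(J, A) = -7/2 + 58 = 109/2)
(-1570 + l(-33, -32))*(-4950 - 3062) = (-1570 + 109/2)*(-4950 - 3062) = -3031/2*(-8012) = 12142186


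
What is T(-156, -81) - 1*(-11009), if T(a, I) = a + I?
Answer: 10772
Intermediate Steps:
T(a, I) = I + a
T(-156, -81) - 1*(-11009) = (-81 - 156) - 1*(-11009) = -237 + 11009 = 10772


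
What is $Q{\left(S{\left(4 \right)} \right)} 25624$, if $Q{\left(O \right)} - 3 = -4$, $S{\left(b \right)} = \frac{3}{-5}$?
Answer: $-25624$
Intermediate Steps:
$S{\left(b \right)} = - \frac{3}{5}$ ($S{\left(b \right)} = 3 \left(- \frac{1}{5}\right) = - \frac{3}{5}$)
$Q{\left(O \right)} = -1$ ($Q{\left(O \right)} = 3 - 4 = -1$)
$Q{\left(S{\left(4 \right)} \right)} 25624 = \left(-1\right) 25624 = -25624$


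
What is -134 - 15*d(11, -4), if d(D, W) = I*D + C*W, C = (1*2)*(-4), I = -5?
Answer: 211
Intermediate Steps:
C = -8 (C = 2*(-4) = -8)
d(D, W) = -8*W - 5*D (d(D, W) = -5*D - 8*W = -8*W - 5*D)
-134 - 15*d(11, -4) = -134 - 15*(-8*(-4) - 5*11) = -134 - 15*(32 - 55) = -134 - 15*(-23) = -134 + 345 = 211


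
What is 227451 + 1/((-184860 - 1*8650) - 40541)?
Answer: 53235134000/234051 ≈ 2.2745e+5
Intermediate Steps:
227451 + 1/((-184860 - 1*8650) - 40541) = 227451 + 1/((-184860 - 8650) - 40541) = 227451 + 1/(-193510 - 40541) = 227451 + 1/(-234051) = 227451 - 1/234051 = 53235134000/234051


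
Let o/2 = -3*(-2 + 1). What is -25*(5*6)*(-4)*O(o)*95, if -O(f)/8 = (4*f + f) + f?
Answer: -82080000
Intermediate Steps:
o = 6 (o = 2*(-3*(-2 + 1)) = 2*(-3*(-1)) = 2*3 = 6)
O(f) = -48*f (O(f) = -8*((4*f + f) + f) = -8*(5*f + f) = -48*f)
-25*(5*6)*(-4)*O(o)*95 = -25*(5*6)*(-4)*(-48*6)*95 = -25*30*(-4)*(-288)*95 = -(-3000)*(-288)*95 = -25*34560*95 = -864000*95 = -82080000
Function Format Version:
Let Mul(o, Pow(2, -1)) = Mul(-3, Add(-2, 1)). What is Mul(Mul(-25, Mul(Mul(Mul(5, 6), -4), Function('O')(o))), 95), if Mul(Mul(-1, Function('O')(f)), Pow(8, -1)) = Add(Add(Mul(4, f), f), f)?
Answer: -82080000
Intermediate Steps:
o = 6 (o = Mul(2, Mul(-3, Add(-2, 1))) = Mul(2, Mul(-3, -1)) = Mul(2, 3) = 6)
Function('O')(f) = Mul(-48, f) (Function('O')(f) = Mul(-8, Add(Add(Mul(4, f), f), f)) = Mul(-8, Add(Mul(5, f), f)) = Mul(-8, Mul(6, f)) = Mul(-48, f))
Mul(Mul(-25, Mul(Mul(Mul(5, 6), -4), Function('O')(o))), 95) = Mul(Mul(-25, Mul(Mul(Mul(5, 6), -4), Mul(-48, 6))), 95) = Mul(Mul(-25, Mul(Mul(30, -4), -288)), 95) = Mul(Mul(-25, Mul(-120, -288)), 95) = Mul(Mul(-25, 34560), 95) = Mul(-864000, 95) = -82080000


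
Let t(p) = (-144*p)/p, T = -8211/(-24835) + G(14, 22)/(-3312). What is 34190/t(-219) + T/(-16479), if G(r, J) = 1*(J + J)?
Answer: -160913319649571/677727878040 ≈ -237.43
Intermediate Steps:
G(r, J) = 2*J (G(r, J) = 1*(2*J) = 2*J)
T = 6525523/20563380 (T = -8211/(-24835) + (2*22)/(-3312) = -8211*(-1/24835) + 44*(-1/3312) = 8211/24835 - 11/828 = 6525523/20563380 ≈ 0.31734)
t(p) = -144
34190/t(-219) + T/(-16479) = 34190/(-144) + (6525523/20563380)/(-16479) = 34190*(-1/144) + (6525523/20563380)*(-1/16479) = -17095/72 - 6525523/338863939020 = -160913319649571/677727878040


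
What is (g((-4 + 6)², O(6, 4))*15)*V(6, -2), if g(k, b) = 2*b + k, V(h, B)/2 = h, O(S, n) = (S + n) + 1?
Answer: 4680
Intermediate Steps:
O(S, n) = 1 + S + n
V(h, B) = 2*h
g(k, b) = k + 2*b
(g((-4 + 6)², O(6, 4))*15)*V(6, -2) = (((-4 + 6)² + 2*(1 + 6 + 4))*15)*(2*6) = ((2² + 2*11)*15)*12 = ((4 + 22)*15)*12 = (26*15)*12 = 390*12 = 4680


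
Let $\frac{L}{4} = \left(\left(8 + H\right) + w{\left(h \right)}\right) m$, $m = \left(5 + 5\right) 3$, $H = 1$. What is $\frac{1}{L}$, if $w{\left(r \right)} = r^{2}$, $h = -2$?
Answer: $\frac{1}{1560} \approx 0.00064103$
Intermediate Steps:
$m = 30$ ($m = 10 \cdot 3 = 30$)
$L = 1560$ ($L = 4 \left(\left(8 + 1\right) + \left(-2\right)^{2}\right) 30 = 4 \left(9 + 4\right) 30 = 4 \cdot 13 \cdot 30 = 4 \cdot 390 = 1560$)
$\frac{1}{L} = \frac{1}{1560}$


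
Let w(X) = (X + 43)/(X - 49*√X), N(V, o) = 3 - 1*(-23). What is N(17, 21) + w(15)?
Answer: 30989/1193 - 1421*√15/17895 ≈ 25.668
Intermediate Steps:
N(V, o) = 26 (N(V, o) = 3 + 23 = 26)
w(X) = (43 + X)/(X - 49*√X)
N(17, 21) + w(15) = 26 + (43 + 15)/(15 - 49*√15) = 26 + 58/(15 - 49*√15)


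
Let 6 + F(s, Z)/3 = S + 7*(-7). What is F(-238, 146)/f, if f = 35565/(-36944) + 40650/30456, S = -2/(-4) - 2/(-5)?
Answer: -38044691064/87209575 ≈ -436.24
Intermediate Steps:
S = 9/10 (S = -2*(-1/4) - 2*(-1/5) = 1/2 + 2/5 = 9/10 ≈ 0.90000)
f = 17441915/46881936 (f = 35565*(-1/36944) + 40650*(1/30456) = -35565/36944 + 6775/5076 = 17441915/46881936 ≈ 0.37204)
F(s, Z) = -1623/10 (F(s, Z) = -18 + 3*(9/10 + 7*(-7)) = -18 + 3*(9/10 - 49) = -18 + 3*(-481/10) = -18 - 1443/10 = -1623/10)
F(-238, 146)/f = -1623/(10*17441915/46881936) = -1623/10*46881936/17441915 = -38044691064/87209575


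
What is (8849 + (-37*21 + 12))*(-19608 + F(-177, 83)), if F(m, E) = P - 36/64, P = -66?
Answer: -636196653/4 ≈ -1.5905e+8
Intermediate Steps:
F(m, E) = -1065/16 (F(m, E) = -66 - 36/64 = -66 - 1*9/16 = -66 - 9/16 = -1065/16)
(8849 + (-37*21 + 12))*(-19608 + F(-177, 83)) = (8849 + (-37*21 + 12))*(-19608 - 1065/16) = (8849 + (-777 + 12))*(-314793/16) = (8849 - 765)*(-314793/16) = 8084*(-314793/16) = -636196653/4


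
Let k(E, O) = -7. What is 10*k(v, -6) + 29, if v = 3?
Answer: -41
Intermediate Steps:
10*k(v, -6) + 29 = 10*(-7) + 29 = -70 + 29 = -41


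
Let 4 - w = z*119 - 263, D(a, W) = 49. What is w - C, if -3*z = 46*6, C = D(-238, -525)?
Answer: 11166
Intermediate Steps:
C = 49
z = -92 (z = -46*6/3 = -⅓*276 = -92)
w = 11215 (w = 4 - (-92*119 - 263) = 4 - (-10948 - 263) = 4 - 1*(-11211) = 4 + 11211 = 11215)
w - C = 11215 - 1*49 = 11215 - 49 = 11166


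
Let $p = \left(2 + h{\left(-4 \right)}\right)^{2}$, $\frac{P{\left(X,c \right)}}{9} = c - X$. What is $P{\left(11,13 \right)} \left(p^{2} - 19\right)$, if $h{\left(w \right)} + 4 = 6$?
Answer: $4266$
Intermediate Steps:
$P{\left(X,c \right)} = - 9 X + 9 c$ ($P{\left(X,c \right)} = 9 \left(c - X\right) = - 9 X + 9 c$)
$h{\left(w \right)} = 2$ ($h{\left(w \right)} = -4 + 6 = 2$)
$p = 16$ ($p = \left(2 + 2\right)^{2} = 4^{2} = 16$)
$P{\left(11,13 \right)} \left(p^{2} - 19\right) = \left(\left(-9\right) 11 + 9 \cdot 13\right) \left(16^{2} - 19\right) = \left(-99 + 117\right) \left(256 - 19\right) = 18 \cdot 237 = 4266$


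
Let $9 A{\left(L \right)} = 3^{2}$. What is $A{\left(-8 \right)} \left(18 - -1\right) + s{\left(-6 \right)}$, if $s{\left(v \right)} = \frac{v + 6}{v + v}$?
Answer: $19$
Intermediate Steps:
$s{\left(v \right)} = \frac{6 + v}{2 v}$
$A{\left(L \right)} = 1$ ($A{\left(L \right)} = \frac{3^{2}}{9} = \frac{1}{9} \cdot 9 = 1$)
$A{\left(-8 \right)} \left(18 - -1\right) + s{\left(-6 \right)} = 1 \left(18 - -1\right) + \frac{6 - 6}{2 \left(-6\right)} = 1 \left(18 + 1\right) + \frac{1}{2} \left(- \frac{1}{6}\right) 0 = 1 \cdot 19 + 0 = 19 + 0 = 19$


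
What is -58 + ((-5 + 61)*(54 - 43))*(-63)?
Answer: -38866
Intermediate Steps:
-58 + ((-5 + 61)*(54 - 43))*(-63) = -58 + (56*11)*(-63) = -58 + 616*(-63) = -58 - 38808 = -38866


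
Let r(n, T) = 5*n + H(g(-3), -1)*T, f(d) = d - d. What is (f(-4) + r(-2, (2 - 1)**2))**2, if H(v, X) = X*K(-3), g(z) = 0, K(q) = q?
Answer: 49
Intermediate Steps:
H(v, X) = -3*X (H(v, X) = X*(-3) = -3*X)
f(d) = 0
r(n, T) = 3*T + 5*n (r(n, T) = 5*n + (-3*(-1))*T = 5*n + 3*T = 3*T + 5*n)
(f(-4) + r(-2, (2 - 1)**2))**2 = (0 + (3*(2 - 1)**2 + 5*(-2)))**2 = (0 + (3*1**2 - 10))**2 = (0 + (3*1 - 10))**2 = (0 + (3 - 10))**2 = (0 - 7)**2 = (-7)**2 = 49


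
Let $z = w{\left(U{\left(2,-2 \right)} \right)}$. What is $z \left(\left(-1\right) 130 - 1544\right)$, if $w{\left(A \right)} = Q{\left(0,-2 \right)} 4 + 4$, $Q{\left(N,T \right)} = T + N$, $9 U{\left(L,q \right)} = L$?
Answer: $6696$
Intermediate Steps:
$U{\left(L,q \right)} = \frac{L}{9}$
$Q{\left(N,T \right)} = N + T$
$w{\left(A \right)} = -4$ ($w{\left(A \right)} = \left(0 - 2\right) 4 + 4 = \left(-2\right) 4 + 4 = -8 + 4 = -4$)
$z = -4$
$z \left(\left(-1\right) 130 - 1544\right) = - 4 \left(\left(-1\right) 130 - 1544\right) = - 4 \left(-130 - 1544\right) = \left(-4\right) \left(-1674\right) = 6696$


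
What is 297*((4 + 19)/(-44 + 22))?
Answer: -621/2 ≈ -310.50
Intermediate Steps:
297*((4 + 19)/(-44 + 22)) = 297*(23/(-22)) = 297*(23*(-1/22)) = 297*(-23/22) = -621/2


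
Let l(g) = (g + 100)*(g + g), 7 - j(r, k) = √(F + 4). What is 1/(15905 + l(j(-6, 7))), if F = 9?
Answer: 17429/303094249 + 228*√13/303094249 ≈ 6.0216e-5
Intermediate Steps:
j(r, k) = 7 - √13 (j(r, k) = 7 - √(9 + 4) = 7 - √13)
l(g) = 2*g*(100 + g) (l(g) = (100 + g)*(2*g) = 2*g*(100 + g))
1/(15905 + l(j(-6, 7))) = 1/(15905 + 2*(7 - √13)*(100 + (7 - √13))) = 1/(15905 + 2*(7 - √13)*(107 - √13))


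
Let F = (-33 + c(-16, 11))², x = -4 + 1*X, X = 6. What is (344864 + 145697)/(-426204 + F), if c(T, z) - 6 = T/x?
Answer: -490561/424979 ≈ -1.1543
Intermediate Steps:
x = 2 (x = -4 + 1*6 = -4 + 6 = 2)
c(T, z) = 6 + T/2
F = 1225 (F = (-33 + (6 + (½)*(-16)))² = (-33 + (6 - 8))² = (-33 - 2)² = (-35)² = 1225)
(344864 + 145697)/(-426204 + F) = (344864 + 145697)/(-426204 + 1225) = 490561/(-424979) = 490561*(-1/424979) = -490561/424979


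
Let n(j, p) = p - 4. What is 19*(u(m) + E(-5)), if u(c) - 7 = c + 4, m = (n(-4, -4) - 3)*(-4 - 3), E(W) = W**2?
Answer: 2147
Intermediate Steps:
n(j, p) = -4 + p
m = 77 (m = ((-4 - 4) - 3)*(-4 - 3) = (-8 - 3)*(-7) = -11*(-7) = 77)
u(c) = 11 + c (u(c) = 7 + (c + 4) = 7 + (4 + c) = 11 + c)
19*(u(m) + E(-5)) = 19*((11 + 77) + (-5)**2) = 19*(88 + 25) = 19*113 = 2147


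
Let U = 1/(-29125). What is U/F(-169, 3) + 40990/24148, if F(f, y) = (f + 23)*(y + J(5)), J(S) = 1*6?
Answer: 196087196456/115518749625 ≈ 1.6974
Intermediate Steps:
J(S) = 6
F(f, y) = (6 + y)*(23 + f) (F(f, y) = (f + 23)*(y + 6) = (23 + f)*(6 + y) = (6 + y)*(23 + f))
U = -1/29125 ≈ -3.4335e-5
U/F(-169, 3) + 40990/24148 = -1/(29125*(138 + 6*(-169) + 23*3 - 169*3)) + 40990/24148 = -1/(29125*(138 - 1014 + 69 - 507)) + 40990*(1/24148) = -1/29125/(-1314) + 20495/12074 = -1/29125*(-1/1314) + 20495/12074 = 1/38270250 + 20495/12074 = 196087196456/115518749625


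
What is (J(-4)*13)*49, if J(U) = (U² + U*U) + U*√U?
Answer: 20384 - 5096*I ≈ 20384.0 - 5096.0*I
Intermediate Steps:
J(U) = U^(3/2) + 2*U² (J(U) = (U² + U²) + U^(3/2) = 2*U² + U^(3/2) = U^(3/2) + 2*U²)
(J(-4)*13)*49 = (((-4)^(3/2) + 2*(-4)²)*13)*49 = ((-8*I + 2*16)*13)*49 = ((-8*I + 32)*13)*49 = ((32 - 8*I)*13)*49 = (416 - 104*I)*49 = 20384 - 5096*I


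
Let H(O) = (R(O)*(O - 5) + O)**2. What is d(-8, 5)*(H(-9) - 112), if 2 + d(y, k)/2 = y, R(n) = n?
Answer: -271540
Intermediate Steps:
d(y, k) = -4 + 2*y
H(O) = (O + O*(-5 + O))**2 (H(O) = (O*(O - 5) + O)**2 = (O*(-5 + O) + O)**2 = (O + O*(-5 + O))**2)
d(-8, 5)*(H(-9) - 112) = (-4 + 2*(-8))*((-9)**2*(-4 - 9)**2 - 112) = (-4 - 16)*(81*(-13)**2 - 112) = -20*(81*169 - 112) = -20*(13689 - 112) = -20*13577 = -271540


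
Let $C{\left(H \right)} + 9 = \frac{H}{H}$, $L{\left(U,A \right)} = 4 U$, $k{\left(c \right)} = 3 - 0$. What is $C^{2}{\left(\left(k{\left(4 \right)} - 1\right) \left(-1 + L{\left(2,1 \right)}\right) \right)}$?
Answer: $64$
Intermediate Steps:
$k{\left(c \right)} = 3$ ($k{\left(c \right)} = 3 + 0 = 3$)
$C{\left(H \right)} = -8$ ($C{\left(H \right)} = -9 + \frac{H}{H} = -9 + 1 = -8$)
$C^{2}{\left(\left(k{\left(4 \right)} - 1\right) \left(-1 + L{\left(2,1 \right)}\right) \right)} = \left(-8\right)^{2} = 64$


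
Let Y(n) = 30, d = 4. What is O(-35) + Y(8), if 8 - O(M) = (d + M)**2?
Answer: -923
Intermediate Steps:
O(M) = 8 - (4 + M)**2
O(-35) + Y(8) = (8 - (4 - 35)**2) + 30 = (8 - 1*(-31)**2) + 30 = (8 - 1*961) + 30 = (8 - 961) + 30 = -953 + 30 = -923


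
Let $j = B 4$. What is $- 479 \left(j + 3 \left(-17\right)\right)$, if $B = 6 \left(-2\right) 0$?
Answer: $24429$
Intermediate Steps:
$B = 0$ ($B = \left(-12\right) 0 = 0$)
$j = 0$ ($j = 0 \cdot 4 = 0$)
$- 479 \left(j + 3 \left(-17\right)\right) = - 479 \left(0 + 3 \left(-17\right)\right) = - 479 \left(0 - 51\right) = \left(-479\right) \left(-51\right) = 24429$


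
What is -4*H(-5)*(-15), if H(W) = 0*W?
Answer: 0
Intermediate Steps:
H(W) = 0
-4*H(-5)*(-15) = -4*0*(-15) = 0*(-15) = 0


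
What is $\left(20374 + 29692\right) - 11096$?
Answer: $38970$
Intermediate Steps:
$\left(20374 + 29692\right) - 11096 = 50066 - 11096 = 38970$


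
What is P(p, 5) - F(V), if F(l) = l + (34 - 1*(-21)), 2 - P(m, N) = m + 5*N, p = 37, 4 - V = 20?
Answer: -99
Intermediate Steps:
V = -16 (V = 4 - 1*20 = 4 - 20 = -16)
P(m, N) = 2 - m - 5*N (P(m, N) = 2 - (m + 5*N) = 2 + (-m - 5*N) = 2 - m - 5*N)
F(l) = 55 + l (F(l) = l + (34 + 21) = l + 55 = 55 + l)
P(p, 5) - F(V) = (2 - 1*37 - 5*5) - (55 - 16) = (2 - 37 - 25) - 1*39 = -60 - 39 = -99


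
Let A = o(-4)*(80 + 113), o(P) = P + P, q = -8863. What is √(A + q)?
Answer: I*√10407 ≈ 102.01*I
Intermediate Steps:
o(P) = 2*P
A = -1544 (A = (2*(-4))*(80 + 113) = -8*193 = -1544)
√(A + q) = √(-1544 - 8863) = √(-10407) = I*√10407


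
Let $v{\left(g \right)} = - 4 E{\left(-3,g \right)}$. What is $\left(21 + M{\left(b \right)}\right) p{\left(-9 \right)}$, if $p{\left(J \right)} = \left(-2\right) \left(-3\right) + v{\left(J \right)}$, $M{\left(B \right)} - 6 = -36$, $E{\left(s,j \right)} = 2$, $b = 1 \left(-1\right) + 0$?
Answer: $18$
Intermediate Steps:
$b = -1$ ($b = -1 + 0 = -1$)
$M{\left(B \right)} = -30$ ($M{\left(B \right)} = 6 - 36 = -30$)
$v{\left(g \right)} = -8$ ($v{\left(g \right)} = \left(-4\right) 2 = -8$)
$p{\left(J \right)} = -2$ ($p{\left(J \right)} = \left(-2\right) \left(-3\right) - 8 = 6 - 8 = -2$)
$\left(21 + M{\left(b \right)}\right) p{\left(-9 \right)} = \left(21 - 30\right) \left(-2\right) = \left(-9\right) \left(-2\right) = 18$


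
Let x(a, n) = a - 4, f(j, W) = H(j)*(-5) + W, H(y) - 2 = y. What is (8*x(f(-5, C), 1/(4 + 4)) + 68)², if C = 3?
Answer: 32400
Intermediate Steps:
H(y) = 2 + y
f(j, W) = -10 + W - 5*j (f(j, W) = (2 + j)*(-5) + W = (-10 - 5*j) + W = -10 + W - 5*j)
x(a, n) = -4 + a
(8*x(f(-5, C), 1/(4 + 4)) + 68)² = (8*(-4 + (-10 + 3 - 5*(-5))) + 68)² = (8*(-4 + (-10 + 3 + 25)) + 68)² = (8*(-4 + 18) + 68)² = (8*14 + 68)² = (112 + 68)² = 180² = 32400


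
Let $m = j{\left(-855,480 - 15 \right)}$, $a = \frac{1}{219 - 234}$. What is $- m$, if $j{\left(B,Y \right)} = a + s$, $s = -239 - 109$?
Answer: $\frac{5221}{15} \approx 348.07$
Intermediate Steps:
$s = -348$ ($s = -239 - 109 = -348$)
$a = - \frac{1}{15}$ ($a = \frac{1}{-15} = - \frac{1}{15} \approx -0.066667$)
$j{\left(B,Y \right)} = - \frac{5221}{15}$ ($j{\left(B,Y \right)} = - \frac{1}{15} - 348 = - \frac{5221}{15}$)
$m = - \frac{5221}{15} \approx -348.07$
$- m = \left(-1\right) \left(- \frac{5221}{15}\right) = \frac{5221}{15}$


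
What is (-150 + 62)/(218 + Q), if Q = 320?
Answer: -44/269 ≈ -0.16357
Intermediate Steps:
(-150 + 62)/(218 + Q) = (-150 + 62)/(218 + 320) = -88/538 = -88*1/538 = -44/269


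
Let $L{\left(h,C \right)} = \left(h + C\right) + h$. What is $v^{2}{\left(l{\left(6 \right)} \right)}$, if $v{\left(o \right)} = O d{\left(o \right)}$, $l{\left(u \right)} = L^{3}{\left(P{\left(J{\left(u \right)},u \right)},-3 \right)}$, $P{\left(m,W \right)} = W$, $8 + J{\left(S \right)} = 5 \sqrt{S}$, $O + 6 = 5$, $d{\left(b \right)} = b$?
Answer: $531441$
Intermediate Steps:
$O = -1$ ($O = -6 + 5 = -1$)
$J{\left(S \right)} = -8 + 5 \sqrt{S}$
$L{\left(h,C \right)} = C + 2 h$ ($L{\left(h,C \right)} = \left(C + h\right) + h = C + 2 h$)
$l{\left(u \right)} = \left(-3 + 2 u\right)^{3}$
$v{\left(o \right)} = - o$
$v^{2}{\left(l{\left(6 \right)} \right)} = \left(- \left(-3 + 2 \cdot 6\right)^{3}\right)^{2} = \left(- \left(-3 + 12\right)^{3}\right)^{2} = \left(- 9^{3}\right)^{2} = \left(\left(-1\right) 729\right)^{2} = \left(-729\right)^{2} = 531441$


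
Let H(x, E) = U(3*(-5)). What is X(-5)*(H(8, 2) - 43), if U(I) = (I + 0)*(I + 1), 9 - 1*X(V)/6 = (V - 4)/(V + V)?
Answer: 40581/5 ≈ 8116.2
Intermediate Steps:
X(V) = 54 - 3*(-4 + V)/V (X(V) = 54 - 6*(V - 4)/(V + V) = 54 - 6*(-4 + V)/(2*V) = 54 - 6*(-4 + V)*1/(2*V) = 54 - 3*(-4 + V)/V)
U(I) = I*(1 + I)
H(x, E) = 210 (H(x, E) = (3*(-5))*(1 + 3*(-5)) = -15*(1 - 15) = -15*(-14) = 210)
X(-5)*(H(8, 2) - 43) = (51 + 12/(-5))*(210 - 43) = (51 + 12*(-⅕))*167 = (51 - 12/5)*167 = (243/5)*167 = 40581/5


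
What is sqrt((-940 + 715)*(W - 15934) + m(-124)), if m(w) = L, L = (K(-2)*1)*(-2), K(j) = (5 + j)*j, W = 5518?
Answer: 38*sqrt(1623) ≈ 1530.9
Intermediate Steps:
K(j) = j*(5 + j)
L = 12 (L = (-2*(5 - 2)*1)*(-2) = (-2*3*1)*(-2) = -6*1*(-2) = -6*(-2) = 12)
m(w) = 12
sqrt((-940 + 715)*(W - 15934) + m(-124)) = sqrt((-940 + 715)*(5518 - 15934) + 12) = sqrt(-225*(-10416) + 12) = sqrt(2343600 + 12) = sqrt(2343612) = 38*sqrt(1623)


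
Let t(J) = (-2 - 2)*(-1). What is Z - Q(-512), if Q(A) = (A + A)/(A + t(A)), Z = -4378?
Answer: -556262/127 ≈ -4380.0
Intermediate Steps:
t(J) = 4 (t(J) = -4*(-1) = 4)
Q(A) = 2*A/(4 + A) (Q(A) = (A + A)/(A + 4) = (2*A)/(4 + A) = 2*A/(4 + A))
Z - Q(-512) = -4378 - 2*(-512)/(4 - 512) = -4378 - 2*(-512)/(-508) = -4378 - 2*(-512)*(-1)/508 = -4378 - 1*256/127 = -4378 - 256/127 = -556262/127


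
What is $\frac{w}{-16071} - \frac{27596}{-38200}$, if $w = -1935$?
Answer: $\frac{43117693}{51159350} \approx 0.84281$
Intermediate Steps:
$\frac{w}{-16071} - \frac{27596}{-38200} = - \frac{1935}{-16071} - \frac{27596}{-38200} = \left(-1935\right) \left(- \frac{1}{16071}\right) - - \frac{6899}{9550} = \frac{645}{5357} + \frac{6899}{9550} = \frac{43117693}{51159350}$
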